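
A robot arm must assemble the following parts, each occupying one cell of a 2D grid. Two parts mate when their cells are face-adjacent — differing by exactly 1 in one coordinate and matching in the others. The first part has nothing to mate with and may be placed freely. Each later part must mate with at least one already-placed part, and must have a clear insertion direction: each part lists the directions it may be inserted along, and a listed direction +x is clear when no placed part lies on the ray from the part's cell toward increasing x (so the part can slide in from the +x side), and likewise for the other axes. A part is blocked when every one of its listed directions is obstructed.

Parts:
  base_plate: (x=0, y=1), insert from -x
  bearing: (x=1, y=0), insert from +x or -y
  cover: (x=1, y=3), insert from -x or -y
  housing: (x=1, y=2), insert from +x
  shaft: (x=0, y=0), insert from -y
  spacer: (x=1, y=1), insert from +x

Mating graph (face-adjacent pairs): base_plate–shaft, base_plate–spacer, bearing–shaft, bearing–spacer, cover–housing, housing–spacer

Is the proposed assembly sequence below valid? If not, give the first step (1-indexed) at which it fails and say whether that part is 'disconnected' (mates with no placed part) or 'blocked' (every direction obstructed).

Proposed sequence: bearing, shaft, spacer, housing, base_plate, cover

1. bearing@(1, 0) [+x clear] — {bearing}
2. shaft@(0, 0) [-y clear] — {bearing, shaft}
3. spacer@(1, 1) [+x clear] — {bearing, shaft, spacer}
4. housing@(1, 2) [+x clear] — {bearing, housing, shaft, spacer}
5. base_plate@(0, 1) [-x clear] — {base_plate, bearing, housing, shaft, spacer}
6. cover@(1, 3) [-x clear] — {base_plate, bearing, cover, housing, shaft, spacer}

Valid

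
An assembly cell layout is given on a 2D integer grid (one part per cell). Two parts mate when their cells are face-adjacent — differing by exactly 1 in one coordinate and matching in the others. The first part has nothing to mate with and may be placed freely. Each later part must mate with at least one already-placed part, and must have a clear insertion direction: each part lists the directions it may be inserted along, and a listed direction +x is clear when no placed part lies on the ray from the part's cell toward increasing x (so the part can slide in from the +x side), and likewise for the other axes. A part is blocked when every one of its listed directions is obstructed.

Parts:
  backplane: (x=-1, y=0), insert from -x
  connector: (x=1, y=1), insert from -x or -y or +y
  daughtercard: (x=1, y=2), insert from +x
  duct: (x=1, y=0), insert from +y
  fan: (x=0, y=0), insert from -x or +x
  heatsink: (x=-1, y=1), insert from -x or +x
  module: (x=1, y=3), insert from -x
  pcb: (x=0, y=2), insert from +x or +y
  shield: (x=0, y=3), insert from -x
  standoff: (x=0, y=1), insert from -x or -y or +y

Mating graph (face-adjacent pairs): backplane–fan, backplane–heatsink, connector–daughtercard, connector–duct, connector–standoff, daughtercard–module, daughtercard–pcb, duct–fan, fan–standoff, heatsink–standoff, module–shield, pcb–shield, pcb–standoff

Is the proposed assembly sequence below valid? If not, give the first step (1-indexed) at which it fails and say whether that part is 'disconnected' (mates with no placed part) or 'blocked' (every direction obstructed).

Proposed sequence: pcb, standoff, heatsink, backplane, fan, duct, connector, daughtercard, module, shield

Valid

1. pcb@(0, 2) [+x clear] — {pcb}
2. standoff@(0, 1) [-x clear] — {pcb, standoff}
3. heatsink@(-1, 1) [-x clear] — {heatsink, pcb, standoff}
4. backplane@(-1, 0) [-x clear] — {backplane, heatsink, pcb, standoff}
5. fan@(0, 0) [+x clear] — {backplane, fan, heatsink, pcb, standoff}
6. duct@(1, 0) [+y clear] — {backplane, duct, fan, heatsink, pcb, standoff}
7. connector@(1, 1) [+y clear] — {backplane, connector, duct, fan, heatsink, pcb, standoff}
8. daughtercard@(1, 2) [+x clear] — {backplane, connector, daughtercard, duct, fan, heatsink, pcb, standoff}
9. module@(1, 3) [-x clear] — {backplane, connector, daughtercard, duct, fan, heatsink, module, pcb, standoff}
10. shield@(0, 3) [-x clear] — {backplane, connector, daughtercard, duct, fan, heatsink, module, pcb, shield, standoff}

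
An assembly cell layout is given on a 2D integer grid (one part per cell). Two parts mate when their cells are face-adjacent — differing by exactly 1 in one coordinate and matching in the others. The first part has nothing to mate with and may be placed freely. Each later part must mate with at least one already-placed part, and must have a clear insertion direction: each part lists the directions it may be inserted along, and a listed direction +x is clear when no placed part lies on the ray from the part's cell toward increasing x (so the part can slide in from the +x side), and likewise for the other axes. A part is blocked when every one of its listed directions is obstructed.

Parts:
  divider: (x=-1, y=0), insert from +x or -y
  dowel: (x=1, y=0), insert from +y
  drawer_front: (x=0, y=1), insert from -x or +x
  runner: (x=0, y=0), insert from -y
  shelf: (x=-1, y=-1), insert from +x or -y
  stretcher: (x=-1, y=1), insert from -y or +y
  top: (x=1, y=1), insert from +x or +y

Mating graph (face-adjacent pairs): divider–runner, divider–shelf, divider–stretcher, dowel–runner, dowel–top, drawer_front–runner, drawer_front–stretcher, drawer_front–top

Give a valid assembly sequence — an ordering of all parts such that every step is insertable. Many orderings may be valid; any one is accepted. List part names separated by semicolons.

1. stretcher@(-1, 1) [-y clear] — {stretcher}
2. drawer_front@(0, 1) [+x clear] — {drawer_front, stretcher}
3. runner@(0, 0) [-y clear] — {drawer_front, runner, stretcher}
4. divider@(-1, 0) [-y clear] — {divider, drawer_front, runner, stretcher}
5. shelf@(-1, -1) [+x clear] — {divider, drawer_front, runner, shelf, stretcher}
6. dowel@(1, 0) [+y clear] — {divider, dowel, drawer_front, runner, shelf, stretcher}
7. top@(1, 1) [+x clear] — {divider, dowel, drawer_front, runner, shelf, stretcher, top}

stretcher; drawer_front; runner; divider; shelf; dowel; top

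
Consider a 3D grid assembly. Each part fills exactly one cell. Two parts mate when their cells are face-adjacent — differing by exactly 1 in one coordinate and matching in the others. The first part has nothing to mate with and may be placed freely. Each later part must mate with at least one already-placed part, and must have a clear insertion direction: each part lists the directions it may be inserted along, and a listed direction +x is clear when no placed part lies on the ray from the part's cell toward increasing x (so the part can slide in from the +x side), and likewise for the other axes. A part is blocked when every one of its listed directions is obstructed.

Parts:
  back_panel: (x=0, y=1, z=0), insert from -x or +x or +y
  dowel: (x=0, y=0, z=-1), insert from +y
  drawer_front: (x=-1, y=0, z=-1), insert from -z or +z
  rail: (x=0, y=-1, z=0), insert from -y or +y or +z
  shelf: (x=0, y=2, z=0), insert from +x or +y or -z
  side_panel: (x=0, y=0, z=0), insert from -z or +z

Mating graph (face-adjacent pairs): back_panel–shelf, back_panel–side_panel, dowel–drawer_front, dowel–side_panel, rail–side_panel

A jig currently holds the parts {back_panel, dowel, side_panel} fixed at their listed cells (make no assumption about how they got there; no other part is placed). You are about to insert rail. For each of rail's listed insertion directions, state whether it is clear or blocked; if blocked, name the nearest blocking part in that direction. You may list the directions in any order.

-y: ray from rail(0, -1, 0) has no placed part ⇒ clear
+y: nearest on ray is side_panel@(0, 0, 0) ⇒ blocked
+z: ray from rail(0, -1, 0) has no placed part ⇒ clear

+y: blocked by side_panel; +z: clear; -y: clear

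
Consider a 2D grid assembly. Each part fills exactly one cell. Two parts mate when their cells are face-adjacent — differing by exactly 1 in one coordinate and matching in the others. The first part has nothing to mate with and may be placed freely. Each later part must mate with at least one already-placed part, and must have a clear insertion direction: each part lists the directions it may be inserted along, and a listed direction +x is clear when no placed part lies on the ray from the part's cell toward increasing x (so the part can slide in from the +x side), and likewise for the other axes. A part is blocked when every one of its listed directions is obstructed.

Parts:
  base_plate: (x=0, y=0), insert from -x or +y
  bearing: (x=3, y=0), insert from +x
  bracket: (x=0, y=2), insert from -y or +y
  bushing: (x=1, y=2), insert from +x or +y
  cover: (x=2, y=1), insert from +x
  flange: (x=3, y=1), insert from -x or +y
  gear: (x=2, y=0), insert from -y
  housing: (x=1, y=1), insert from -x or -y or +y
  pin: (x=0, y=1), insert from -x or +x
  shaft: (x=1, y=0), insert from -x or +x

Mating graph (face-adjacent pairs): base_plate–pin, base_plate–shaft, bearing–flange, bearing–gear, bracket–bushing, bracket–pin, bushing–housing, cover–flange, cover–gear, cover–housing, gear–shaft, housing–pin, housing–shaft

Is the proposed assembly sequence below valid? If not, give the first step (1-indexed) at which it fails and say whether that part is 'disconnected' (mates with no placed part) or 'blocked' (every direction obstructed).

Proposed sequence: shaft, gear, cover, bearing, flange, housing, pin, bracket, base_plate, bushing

Valid

1. shaft@(1, 0) [-x clear] — {shaft}
2. gear@(2, 0) [-y clear] — {gear, shaft}
3. cover@(2, 1) [+x clear] — {cover, gear, shaft}
4. bearing@(3, 0) [+x clear] — {bearing, cover, gear, shaft}
5. flange@(3, 1) [+y clear] — {bearing, cover, flange, gear, shaft}
6. housing@(1, 1) [-x clear] — {bearing, cover, flange, gear, housing, shaft}
7. pin@(0, 1) [-x clear] — {bearing, cover, flange, gear, housing, pin, shaft}
8. bracket@(0, 2) [+y clear] — {bearing, bracket, cover, flange, gear, housing, pin, shaft}
9. base_plate@(0, 0) [-x clear] — {base_plate, bearing, bracket, cover, flange, gear, housing, pin, shaft}
10. bushing@(1, 2) [+x clear] — {base_plate, bearing, bracket, bushing, cover, flange, gear, housing, pin, shaft}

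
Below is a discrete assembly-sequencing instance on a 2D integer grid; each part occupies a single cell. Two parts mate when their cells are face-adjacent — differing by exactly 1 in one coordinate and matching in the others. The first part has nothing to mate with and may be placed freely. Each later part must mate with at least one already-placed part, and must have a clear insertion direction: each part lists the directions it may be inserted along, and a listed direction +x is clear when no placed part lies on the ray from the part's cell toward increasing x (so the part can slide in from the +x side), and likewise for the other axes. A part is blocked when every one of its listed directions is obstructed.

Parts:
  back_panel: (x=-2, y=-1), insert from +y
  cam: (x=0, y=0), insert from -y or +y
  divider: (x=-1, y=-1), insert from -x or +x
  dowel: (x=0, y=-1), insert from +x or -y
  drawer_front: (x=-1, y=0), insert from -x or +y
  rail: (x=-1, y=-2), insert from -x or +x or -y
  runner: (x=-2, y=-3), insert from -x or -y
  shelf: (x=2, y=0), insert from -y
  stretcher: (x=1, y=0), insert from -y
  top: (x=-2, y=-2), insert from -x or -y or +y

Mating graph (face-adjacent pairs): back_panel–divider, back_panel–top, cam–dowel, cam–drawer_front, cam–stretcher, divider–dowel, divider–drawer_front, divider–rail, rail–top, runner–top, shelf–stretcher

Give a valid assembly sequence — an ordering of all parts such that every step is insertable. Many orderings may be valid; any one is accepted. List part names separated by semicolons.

1. rail@(-1, -2) [-x clear] — {rail}
2. top@(-2, -2) [-x clear] — {rail, top}
3. runner@(-2, -3) [-x clear] — {rail, runner, top}
4. divider@(-1, -1) [-x clear] — {divider, rail, runner, top}
5. dowel@(0, -1) [+x clear] — {divider, dowel, rail, runner, top}
6. cam@(0, 0) [+y clear] — {cam, divider, dowel, rail, runner, top}
7. drawer_front@(-1, 0) [-x clear] — {cam, divider, dowel, drawer_front, rail, runner, top}
8. back_panel@(-2, -1) [+y clear] — {back_panel, cam, divider, dowel, drawer_front, rail, runner, top}
9. stretcher@(1, 0) [-y clear] — {back_panel, cam, divider, dowel, drawer_front, rail, runner, stretcher, top}
10. shelf@(2, 0) [-y clear] — {back_panel, cam, divider, dowel, drawer_front, rail, runner, shelf, stretcher, top}

rail; top; runner; divider; dowel; cam; drawer_front; back_panel; stretcher; shelf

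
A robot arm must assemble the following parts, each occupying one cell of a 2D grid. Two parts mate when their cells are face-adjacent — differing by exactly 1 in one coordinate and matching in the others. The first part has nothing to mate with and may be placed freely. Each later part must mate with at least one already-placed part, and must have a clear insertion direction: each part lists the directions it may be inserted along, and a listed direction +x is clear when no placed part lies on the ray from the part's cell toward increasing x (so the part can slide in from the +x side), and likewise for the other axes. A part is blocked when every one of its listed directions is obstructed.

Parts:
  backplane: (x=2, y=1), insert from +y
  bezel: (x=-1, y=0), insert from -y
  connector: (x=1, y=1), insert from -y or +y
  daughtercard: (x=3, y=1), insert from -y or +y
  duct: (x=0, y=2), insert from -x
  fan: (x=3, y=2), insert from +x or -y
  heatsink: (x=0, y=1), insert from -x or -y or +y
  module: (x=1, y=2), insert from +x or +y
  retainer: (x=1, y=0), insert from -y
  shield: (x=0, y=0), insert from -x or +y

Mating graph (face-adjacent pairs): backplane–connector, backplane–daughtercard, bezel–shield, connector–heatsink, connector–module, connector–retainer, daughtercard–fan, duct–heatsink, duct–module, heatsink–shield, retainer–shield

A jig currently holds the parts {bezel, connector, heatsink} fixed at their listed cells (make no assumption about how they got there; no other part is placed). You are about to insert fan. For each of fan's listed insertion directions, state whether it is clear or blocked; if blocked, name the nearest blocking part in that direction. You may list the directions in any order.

+x: ray from fan(3, 2) has no placed part ⇒ clear
-y: ray from fan(3, 2) has no placed part ⇒ clear

+x: clear; -y: clear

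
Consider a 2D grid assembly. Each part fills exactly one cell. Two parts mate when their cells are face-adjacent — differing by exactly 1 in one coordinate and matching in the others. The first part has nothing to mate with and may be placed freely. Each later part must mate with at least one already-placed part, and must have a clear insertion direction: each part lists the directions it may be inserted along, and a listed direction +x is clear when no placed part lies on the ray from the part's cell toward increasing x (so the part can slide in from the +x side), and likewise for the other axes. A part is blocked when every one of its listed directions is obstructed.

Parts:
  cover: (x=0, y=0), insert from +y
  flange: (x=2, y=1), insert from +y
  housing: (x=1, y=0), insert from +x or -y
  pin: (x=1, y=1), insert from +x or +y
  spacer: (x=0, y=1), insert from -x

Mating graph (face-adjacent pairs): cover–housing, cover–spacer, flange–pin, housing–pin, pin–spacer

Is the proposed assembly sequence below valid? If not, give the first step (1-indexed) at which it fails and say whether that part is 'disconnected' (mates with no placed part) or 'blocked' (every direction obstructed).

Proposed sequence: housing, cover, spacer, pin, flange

1. housing@(1, 0) [+x clear] — {housing}
2. cover@(0, 0) [+y clear] — {cover, housing}
3. spacer@(0, 1) [-x clear] — {cover, housing, spacer}
4. pin@(1, 1) [+x clear] — {cover, housing, pin, spacer}
5. flange@(2, 1) [+y clear] — {cover, flange, housing, pin, spacer}

Valid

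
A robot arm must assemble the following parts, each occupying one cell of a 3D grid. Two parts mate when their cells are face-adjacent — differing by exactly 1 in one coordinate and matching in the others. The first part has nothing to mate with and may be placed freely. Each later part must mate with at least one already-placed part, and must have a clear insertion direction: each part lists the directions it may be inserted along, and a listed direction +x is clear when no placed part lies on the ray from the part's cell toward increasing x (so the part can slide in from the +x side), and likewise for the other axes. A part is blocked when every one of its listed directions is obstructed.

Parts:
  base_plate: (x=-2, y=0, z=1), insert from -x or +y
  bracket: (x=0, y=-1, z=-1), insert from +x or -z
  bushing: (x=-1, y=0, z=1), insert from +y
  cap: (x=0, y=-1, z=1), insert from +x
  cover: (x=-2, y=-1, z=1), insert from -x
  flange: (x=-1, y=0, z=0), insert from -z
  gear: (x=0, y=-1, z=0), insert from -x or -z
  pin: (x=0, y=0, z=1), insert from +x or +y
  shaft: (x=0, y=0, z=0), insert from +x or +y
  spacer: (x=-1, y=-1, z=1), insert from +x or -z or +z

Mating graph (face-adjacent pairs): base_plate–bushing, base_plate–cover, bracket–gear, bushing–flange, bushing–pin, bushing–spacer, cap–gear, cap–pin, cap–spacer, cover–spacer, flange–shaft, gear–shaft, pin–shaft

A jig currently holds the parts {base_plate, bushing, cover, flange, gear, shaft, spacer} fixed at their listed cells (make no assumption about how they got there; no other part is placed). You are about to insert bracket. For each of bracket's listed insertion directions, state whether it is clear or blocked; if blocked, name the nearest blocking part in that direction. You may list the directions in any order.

+x: clear; -z: clear

+x: ray from bracket(0, -1, -1) has no placed part ⇒ clear
-z: ray from bracket(0, -1, -1) has no placed part ⇒ clear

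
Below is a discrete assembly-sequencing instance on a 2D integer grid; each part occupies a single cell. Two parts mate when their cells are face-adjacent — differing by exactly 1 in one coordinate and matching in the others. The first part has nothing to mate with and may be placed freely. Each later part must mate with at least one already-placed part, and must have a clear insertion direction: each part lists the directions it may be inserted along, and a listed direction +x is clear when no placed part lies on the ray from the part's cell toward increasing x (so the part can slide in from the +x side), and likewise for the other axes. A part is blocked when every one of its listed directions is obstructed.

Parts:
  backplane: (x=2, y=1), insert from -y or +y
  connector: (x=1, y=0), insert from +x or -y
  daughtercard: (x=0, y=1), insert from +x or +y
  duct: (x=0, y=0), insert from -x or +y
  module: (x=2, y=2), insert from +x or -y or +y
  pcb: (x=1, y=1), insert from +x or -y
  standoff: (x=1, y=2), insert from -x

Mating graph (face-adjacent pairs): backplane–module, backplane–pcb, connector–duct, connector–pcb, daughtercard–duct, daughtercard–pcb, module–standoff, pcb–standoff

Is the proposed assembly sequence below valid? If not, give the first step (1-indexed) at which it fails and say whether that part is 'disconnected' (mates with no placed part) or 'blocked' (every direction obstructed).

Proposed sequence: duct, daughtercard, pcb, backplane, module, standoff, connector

1. duct@(0, 0) [-x clear] — {duct}
2. daughtercard@(0, 1) [+x clear] — {daughtercard, duct}
3. pcb@(1, 1) [+x clear] — {daughtercard, duct, pcb}
4. backplane@(2, 1) [-y clear] — {backplane, daughtercard, duct, pcb}
5. module@(2, 2) [+x clear] — {backplane, daughtercard, duct, module, pcb}
6. standoff@(1, 2) [-x clear] — {backplane, daughtercard, duct, module, pcb, standoff}
7. connector@(1, 0) [+x clear] — {backplane, connector, daughtercard, duct, module, pcb, standoff}

Valid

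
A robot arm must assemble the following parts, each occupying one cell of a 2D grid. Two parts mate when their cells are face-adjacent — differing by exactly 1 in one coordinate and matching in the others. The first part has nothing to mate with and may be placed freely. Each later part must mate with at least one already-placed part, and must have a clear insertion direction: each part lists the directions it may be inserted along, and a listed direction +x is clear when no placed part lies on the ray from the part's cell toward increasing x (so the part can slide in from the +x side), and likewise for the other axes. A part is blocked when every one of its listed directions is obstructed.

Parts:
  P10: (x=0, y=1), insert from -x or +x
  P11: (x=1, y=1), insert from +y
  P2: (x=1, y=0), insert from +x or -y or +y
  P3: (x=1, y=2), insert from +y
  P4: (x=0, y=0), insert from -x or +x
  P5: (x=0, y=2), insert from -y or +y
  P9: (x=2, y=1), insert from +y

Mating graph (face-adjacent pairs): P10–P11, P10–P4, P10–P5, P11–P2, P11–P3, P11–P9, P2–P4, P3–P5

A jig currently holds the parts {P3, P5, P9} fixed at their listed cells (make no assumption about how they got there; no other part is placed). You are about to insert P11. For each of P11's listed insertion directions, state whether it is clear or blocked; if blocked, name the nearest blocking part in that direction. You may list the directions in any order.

+y: blocked by P3

+y: nearest on ray is P3@(1, 2) ⇒ blocked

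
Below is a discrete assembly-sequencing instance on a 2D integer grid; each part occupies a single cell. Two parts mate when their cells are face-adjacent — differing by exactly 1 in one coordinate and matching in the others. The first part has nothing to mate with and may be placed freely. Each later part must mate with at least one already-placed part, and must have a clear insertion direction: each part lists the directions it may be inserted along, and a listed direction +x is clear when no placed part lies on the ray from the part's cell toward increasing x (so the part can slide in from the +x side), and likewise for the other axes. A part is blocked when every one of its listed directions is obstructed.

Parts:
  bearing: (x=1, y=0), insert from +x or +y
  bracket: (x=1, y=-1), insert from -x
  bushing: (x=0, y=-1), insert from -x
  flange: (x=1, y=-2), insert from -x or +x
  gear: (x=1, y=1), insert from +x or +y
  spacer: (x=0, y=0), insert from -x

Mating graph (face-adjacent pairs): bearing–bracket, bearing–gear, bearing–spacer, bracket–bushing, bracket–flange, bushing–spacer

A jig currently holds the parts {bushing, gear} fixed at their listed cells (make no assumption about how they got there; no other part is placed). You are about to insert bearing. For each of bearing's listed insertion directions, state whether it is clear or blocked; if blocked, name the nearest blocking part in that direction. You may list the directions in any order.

+x: ray from bearing(1, 0) has no placed part ⇒ clear
+y: nearest on ray is gear@(1, 1) ⇒ blocked

+x: clear; +y: blocked by gear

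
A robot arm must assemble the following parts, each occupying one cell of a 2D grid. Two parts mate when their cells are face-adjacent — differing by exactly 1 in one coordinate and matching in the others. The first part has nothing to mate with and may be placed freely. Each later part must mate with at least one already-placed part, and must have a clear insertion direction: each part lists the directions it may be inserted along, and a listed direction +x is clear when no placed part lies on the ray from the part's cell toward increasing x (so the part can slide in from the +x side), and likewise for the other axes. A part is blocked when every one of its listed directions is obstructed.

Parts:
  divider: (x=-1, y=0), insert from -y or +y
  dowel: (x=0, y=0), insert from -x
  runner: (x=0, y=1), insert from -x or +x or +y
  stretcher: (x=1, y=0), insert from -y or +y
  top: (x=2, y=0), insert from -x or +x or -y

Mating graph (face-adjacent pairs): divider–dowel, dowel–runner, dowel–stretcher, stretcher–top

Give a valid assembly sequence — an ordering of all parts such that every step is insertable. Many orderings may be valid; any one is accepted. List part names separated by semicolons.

runner; dowel; divider; stretcher; top

1. runner@(0, 1) [-x clear] — {runner}
2. dowel@(0, 0) [-x clear] — {dowel, runner}
3. divider@(-1, 0) [-y clear] — {divider, dowel, runner}
4. stretcher@(1, 0) [-y clear] — {divider, dowel, runner, stretcher}
5. top@(2, 0) [+x clear] — {divider, dowel, runner, stretcher, top}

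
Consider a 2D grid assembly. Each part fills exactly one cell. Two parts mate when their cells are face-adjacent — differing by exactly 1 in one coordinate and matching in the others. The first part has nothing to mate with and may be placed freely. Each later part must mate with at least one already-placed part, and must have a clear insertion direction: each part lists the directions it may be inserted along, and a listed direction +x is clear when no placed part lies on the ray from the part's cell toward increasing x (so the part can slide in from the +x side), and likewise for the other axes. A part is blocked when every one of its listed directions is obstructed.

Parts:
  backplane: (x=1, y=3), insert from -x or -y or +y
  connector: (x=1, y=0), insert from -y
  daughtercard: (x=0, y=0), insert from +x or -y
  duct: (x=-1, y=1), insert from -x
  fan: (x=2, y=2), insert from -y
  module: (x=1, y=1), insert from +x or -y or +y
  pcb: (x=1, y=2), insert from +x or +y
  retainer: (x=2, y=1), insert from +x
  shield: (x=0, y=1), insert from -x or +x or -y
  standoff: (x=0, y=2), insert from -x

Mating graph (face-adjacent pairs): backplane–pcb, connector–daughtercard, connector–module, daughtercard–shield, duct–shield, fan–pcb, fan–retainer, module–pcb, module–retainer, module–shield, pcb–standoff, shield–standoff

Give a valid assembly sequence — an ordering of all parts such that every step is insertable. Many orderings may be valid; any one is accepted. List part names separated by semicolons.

shield; standoff; daughtercard; module; pcb; fan; retainer; backplane; duct; connector

1. shield@(0, 1) [-x clear] — {shield}
2. standoff@(0, 2) [-x clear] — {shield, standoff}
3. daughtercard@(0, 0) [+x clear] — {daughtercard, shield, standoff}
4. module@(1, 1) [+x clear] — {daughtercard, module, shield, standoff}
5. pcb@(1, 2) [+x clear] — {daughtercard, module, pcb, shield, standoff}
6. fan@(2, 2) [-y clear] — {daughtercard, fan, module, pcb, shield, standoff}
7. retainer@(2, 1) [+x clear] — {daughtercard, fan, module, pcb, retainer, shield, standoff}
8. backplane@(1, 3) [-x clear] — {backplane, daughtercard, fan, module, pcb, retainer, shield, standoff}
9. duct@(-1, 1) [-x clear] — {backplane, daughtercard, duct, fan, module, pcb, retainer, shield, standoff}
10. connector@(1, 0) [-y clear] — {backplane, connector, daughtercard, duct, fan, module, pcb, retainer, shield, standoff}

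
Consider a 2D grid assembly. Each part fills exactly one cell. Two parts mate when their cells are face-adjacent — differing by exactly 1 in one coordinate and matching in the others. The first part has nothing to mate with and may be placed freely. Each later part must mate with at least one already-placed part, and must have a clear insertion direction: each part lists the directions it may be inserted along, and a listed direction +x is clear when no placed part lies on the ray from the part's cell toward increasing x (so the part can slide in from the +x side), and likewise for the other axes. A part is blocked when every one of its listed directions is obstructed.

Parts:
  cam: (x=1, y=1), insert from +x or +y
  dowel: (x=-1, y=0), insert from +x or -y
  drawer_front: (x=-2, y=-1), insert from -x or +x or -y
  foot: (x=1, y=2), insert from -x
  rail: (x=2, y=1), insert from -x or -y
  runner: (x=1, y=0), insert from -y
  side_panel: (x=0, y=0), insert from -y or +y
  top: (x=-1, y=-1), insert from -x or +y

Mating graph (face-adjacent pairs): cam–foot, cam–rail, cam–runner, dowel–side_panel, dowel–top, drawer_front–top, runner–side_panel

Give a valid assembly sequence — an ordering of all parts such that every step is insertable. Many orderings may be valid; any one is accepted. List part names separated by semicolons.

1. foot@(1, 2) [-x clear] — {foot}
2. cam@(1, 1) [+x clear] — {cam, foot}
3. runner@(1, 0) [-y clear] — {cam, foot, runner}
4. side_panel@(0, 0) [-y clear] — {cam, foot, runner, side_panel}
5. dowel@(-1, 0) [-y clear] — {cam, dowel, foot, runner, side_panel}
6. rail@(2, 1) [-y clear] — {cam, dowel, foot, rail, runner, side_panel}
7. top@(-1, -1) [-x clear] — {cam, dowel, foot, rail, runner, side_panel, top}
8. drawer_front@(-2, -1) [-x clear] — {cam, dowel, drawer_front, foot, rail, runner, side_panel, top}

foot; cam; runner; side_panel; dowel; rail; top; drawer_front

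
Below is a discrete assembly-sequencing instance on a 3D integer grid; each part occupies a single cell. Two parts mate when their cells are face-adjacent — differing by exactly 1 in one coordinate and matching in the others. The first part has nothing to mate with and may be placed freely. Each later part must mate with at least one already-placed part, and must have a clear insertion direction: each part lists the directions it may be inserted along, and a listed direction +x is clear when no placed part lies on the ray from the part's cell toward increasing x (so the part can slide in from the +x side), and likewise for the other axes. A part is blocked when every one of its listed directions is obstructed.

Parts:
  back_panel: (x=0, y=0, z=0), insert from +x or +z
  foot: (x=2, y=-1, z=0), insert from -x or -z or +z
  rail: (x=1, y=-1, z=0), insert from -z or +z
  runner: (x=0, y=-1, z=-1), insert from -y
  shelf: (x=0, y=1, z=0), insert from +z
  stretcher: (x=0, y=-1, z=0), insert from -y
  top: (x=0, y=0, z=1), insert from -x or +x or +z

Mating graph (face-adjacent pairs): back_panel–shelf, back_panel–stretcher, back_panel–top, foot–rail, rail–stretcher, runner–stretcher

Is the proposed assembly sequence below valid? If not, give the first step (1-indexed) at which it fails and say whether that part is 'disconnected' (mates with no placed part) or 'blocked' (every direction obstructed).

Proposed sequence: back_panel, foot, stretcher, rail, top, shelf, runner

1. back_panel@(0, 0, 0) [+x clear] — {back_panel}
2. foot@(2, -1, 0) — no placed neighbour ⇒ disconnected

Invalid at step 2 (disconnected)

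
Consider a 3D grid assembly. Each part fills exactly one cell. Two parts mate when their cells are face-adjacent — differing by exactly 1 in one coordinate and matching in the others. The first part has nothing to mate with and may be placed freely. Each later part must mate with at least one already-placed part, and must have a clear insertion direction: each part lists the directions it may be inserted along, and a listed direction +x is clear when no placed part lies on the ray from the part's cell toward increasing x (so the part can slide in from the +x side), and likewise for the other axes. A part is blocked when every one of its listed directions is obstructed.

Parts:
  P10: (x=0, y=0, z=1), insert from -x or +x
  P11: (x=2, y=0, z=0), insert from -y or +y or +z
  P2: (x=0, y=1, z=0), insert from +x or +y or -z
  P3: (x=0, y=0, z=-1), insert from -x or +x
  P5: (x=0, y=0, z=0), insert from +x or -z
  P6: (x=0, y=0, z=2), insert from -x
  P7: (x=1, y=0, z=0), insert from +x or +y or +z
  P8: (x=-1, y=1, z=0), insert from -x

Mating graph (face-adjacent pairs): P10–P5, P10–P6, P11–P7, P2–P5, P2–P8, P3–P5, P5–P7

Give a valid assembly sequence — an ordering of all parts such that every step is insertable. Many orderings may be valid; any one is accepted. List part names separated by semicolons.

1. P10@(0, 0, 1) [-x clear] — {P10}
2. P6@(0, 0, 2) [-x clear] — {P10, P6}
3. P5@(0, 0, 0) [+x clear] — {P10, P5, P6}
4. P3@(0, 0, -1) [-x clear] — {P10, P3, P5, P6}
5. P7@(1, 0, 0) [+x clear] — {P10, P3, P5, P6, P7}
6. P11@(2, 0, 0) [-y clear] — {P10, P11, P3, P5, P6, P7}
7. P2@(0, 1, 0) [+x clear] — {P10, P11, P2, P3, P5, P6, P7}
8. P8@(-1, 1, 0) [-x clear] — {P10, P11, P2, P3, P5, P6, P7, P8}

P10; P6; P5; P3; P7; P11; P2; P8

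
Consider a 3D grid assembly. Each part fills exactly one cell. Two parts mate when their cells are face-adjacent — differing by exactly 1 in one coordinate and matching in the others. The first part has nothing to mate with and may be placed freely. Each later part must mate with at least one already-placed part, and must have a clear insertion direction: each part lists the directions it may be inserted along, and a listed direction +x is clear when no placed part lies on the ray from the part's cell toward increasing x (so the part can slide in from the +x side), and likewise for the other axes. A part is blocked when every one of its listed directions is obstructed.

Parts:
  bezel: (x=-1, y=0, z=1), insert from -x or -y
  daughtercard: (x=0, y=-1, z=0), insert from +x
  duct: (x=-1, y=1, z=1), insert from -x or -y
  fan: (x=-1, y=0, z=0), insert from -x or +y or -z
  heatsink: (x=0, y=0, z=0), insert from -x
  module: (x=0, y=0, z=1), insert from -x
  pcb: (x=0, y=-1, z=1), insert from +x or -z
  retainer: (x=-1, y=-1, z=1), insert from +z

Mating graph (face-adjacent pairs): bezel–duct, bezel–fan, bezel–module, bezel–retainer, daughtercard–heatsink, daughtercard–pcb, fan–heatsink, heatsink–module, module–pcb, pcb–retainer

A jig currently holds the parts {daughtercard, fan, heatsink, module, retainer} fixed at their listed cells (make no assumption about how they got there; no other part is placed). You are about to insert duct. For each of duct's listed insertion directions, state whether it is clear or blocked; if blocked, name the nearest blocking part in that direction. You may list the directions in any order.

-x: clear; -y: blocked by retainer

-x: ray from duct(-1, 1, 1) has no placed part ⇒ clear
-y: nearest on ray is retainer@(-1, -1, 1) ⇒ blocked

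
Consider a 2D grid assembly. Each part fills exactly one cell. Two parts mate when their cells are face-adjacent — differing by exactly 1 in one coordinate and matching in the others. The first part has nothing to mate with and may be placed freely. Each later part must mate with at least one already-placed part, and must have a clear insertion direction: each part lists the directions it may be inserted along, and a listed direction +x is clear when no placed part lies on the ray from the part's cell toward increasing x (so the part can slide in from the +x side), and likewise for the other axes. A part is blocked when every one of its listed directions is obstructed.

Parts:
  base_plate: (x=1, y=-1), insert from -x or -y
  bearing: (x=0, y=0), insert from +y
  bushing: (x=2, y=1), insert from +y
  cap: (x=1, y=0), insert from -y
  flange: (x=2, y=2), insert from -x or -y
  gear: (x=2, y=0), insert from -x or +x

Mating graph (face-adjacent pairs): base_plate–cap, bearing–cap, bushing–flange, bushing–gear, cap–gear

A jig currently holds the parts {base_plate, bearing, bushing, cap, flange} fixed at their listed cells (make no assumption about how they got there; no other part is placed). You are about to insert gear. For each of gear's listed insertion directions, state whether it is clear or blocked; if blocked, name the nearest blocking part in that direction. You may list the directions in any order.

+x: clear; -x: blocked by cap

-x: nearest on ray is cap@(1, 0) ⇒ blocked
+x: ray from gear(2, 0) has no placed part ⇒ clear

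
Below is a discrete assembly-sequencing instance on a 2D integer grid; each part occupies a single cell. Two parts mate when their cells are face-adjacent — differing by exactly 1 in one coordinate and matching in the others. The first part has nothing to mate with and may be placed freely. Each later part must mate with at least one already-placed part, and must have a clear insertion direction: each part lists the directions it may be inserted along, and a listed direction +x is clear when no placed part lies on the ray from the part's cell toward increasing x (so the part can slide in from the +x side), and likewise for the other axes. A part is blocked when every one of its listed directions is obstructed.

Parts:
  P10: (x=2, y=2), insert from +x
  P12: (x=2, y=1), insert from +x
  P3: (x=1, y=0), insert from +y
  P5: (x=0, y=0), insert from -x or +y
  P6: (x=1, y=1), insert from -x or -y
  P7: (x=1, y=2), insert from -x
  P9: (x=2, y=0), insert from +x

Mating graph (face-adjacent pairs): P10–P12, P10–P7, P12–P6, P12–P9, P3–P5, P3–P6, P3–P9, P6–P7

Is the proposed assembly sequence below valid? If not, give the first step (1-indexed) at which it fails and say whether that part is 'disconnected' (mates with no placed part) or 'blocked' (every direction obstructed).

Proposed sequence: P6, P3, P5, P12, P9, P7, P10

Invalid at step 2 (blocked)

1. P6@(1, 1) [-x clear] — {P6}
2. P3@(1, 0) — +y all obstructed ⇒ blocked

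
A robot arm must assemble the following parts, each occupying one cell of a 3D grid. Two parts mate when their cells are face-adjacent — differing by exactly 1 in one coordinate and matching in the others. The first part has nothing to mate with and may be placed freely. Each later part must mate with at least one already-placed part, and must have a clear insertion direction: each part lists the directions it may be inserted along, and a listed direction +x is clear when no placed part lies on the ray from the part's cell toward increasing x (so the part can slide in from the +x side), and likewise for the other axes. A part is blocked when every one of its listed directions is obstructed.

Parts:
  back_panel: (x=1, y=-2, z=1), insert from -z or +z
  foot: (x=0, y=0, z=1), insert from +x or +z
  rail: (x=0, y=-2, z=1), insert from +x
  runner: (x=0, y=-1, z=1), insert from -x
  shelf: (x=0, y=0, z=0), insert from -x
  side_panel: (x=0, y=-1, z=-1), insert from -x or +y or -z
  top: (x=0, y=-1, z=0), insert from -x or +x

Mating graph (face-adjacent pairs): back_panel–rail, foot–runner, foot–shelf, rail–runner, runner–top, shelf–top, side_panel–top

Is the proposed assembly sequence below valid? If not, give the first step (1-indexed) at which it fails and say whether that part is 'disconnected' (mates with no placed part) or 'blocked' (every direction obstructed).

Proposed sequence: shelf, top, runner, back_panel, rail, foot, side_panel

1. shelf@(0, 0, 0) [-x clear] — {shelf}
2. top@(0, -1, 0) [-x clear] — {shelf, top}
3. runner@(0, -1, 1) [-x clear] — {runner, shelf, top}
4. back_panel@(1, -2, 1) — no placed neighbour ⇒ disconnected

Invalid at step 4 (disconnected)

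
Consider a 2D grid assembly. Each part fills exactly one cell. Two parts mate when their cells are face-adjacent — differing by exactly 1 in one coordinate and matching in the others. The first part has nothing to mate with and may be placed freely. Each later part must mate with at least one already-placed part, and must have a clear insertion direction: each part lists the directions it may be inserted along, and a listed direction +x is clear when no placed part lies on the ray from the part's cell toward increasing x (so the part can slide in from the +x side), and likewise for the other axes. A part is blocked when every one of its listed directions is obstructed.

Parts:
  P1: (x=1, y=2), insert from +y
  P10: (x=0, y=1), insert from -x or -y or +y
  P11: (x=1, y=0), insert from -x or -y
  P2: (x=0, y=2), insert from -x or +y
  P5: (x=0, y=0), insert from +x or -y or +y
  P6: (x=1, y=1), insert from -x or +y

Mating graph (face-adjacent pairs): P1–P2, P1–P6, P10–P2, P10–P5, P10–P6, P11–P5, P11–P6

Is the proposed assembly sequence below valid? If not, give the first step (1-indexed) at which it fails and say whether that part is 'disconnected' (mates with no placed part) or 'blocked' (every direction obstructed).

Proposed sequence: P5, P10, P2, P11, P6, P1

1. P5@(0, 0) [+x clear] — {P5}
2. P10@(0, 1) [-x clear] — {P10, P5}
3. P2@(0, 2) [-x clear] — {P10, P2, P5}
4. P11@(1, 0) [-y clear] — {P10, P11, P2, P5}
5. P6@(1, 1) [+y clear] — {P10, P11, P2, P5, P6}
6. P1@(1, 2) [+y clear] — {P1, P10, P11, P2, P5, P6}

Valid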